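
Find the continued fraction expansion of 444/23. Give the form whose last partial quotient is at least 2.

[19; 3, 3, 2]

444 = 19*23 + 7
23 = 3*7 + 2
7 = 3*2 + 1
2 = 2*1 + 0  (stop)
So 444/23 = [19; 3, 3, 2].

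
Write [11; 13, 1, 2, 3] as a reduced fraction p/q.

1517/137

Fold from the inside: start with 3/1.
  2 + 1/3 = 7/3
  1 + 3/7 = 10/7
  13 + 7/10 = 137/10
  11 + 10/137 = 1517/137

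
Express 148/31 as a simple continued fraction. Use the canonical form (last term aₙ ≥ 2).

[4; 1, 3, 2, 3]

148 = 4×31 + 24
31 = 1×24 + 7
24 = 3×7 + 3
7 = 2×3 + 1
3 = 3×1 + 0  (stop)
So 148/31 = [4; 1, 3, 2, 3].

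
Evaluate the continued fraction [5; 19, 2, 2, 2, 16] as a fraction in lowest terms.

Fold from the inside: start with 16/1.
  2 + 1/16 = 33/16
  2 + 16/33 = 82/33
  2 + 33/82 = 197/82
  19 + 82/197 = 3825/197
  5 + 197/3825 = 19322/3825

19322/3825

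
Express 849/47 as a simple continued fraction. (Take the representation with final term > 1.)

[18; 15, 1, 2]

849 = 18×47 + 3
47 = 15×3 + 2
3 = 1×2 + 1
2 = 2×1 + 0  (stop)
So 849/47 = [18; 15, 1, 2].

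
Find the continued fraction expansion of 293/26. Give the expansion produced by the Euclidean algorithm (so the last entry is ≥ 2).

[11; 3, 1, 2, 2]

293 = 11*26 + 7
26 = 3*7 + 5
7 = 1*5 + 2
5 = 2*2 + 1
2 = 2*1 + 0  (stop)
So 293/26 = [11; 3, 1, 2, 2].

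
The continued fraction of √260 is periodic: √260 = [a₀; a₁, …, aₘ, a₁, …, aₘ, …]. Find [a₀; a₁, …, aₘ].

a₀ = ⌊√260⌋ = 16.
With m₀=0, d₀=1 and mₖ₊₁ = dₖaₖ − mₖ, dₖ₊₁ = (n − mₖ₊₁²)/dₖ, aₖ₊₁ = ⌊(a₀+mₖ₊₁)/dₖ₊₁⌋:
  k=1: m=16, d=4, a=8
  k=2: m=16, d=1, a=32
d=1 and a=2a₀=32 at k=2, so the next step gives (m, d) = (16, 4) again — its k=1 value — and the period has length 2.

[16; 8, 32]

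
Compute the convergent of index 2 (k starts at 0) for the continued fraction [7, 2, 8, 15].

Using pₖ = aₖpₖ₋₁ + pₖ₋₂, qₖ = aₖqₖ₋₁ + qₖ₋₂ (with p₋₁=1, p₋₂=0, q₋₁=0, q₋₂=1):
  k=0: a=7, p=7, q=1
  k=1: a=2, p=15, q=2
  k=2: a=8, p=127, q=17

127/17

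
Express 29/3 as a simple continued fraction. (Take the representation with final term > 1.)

[9; 1, 2]

29 = 9×3 + 2
3 = 1×2 + 1
2 = 2×1 + 0  (stop)
So 29/3 = [9; 1, 2].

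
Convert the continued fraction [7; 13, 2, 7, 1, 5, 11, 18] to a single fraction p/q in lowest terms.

1925431/272175

Fold from the inside: start with 18/1.
  11 + 1/18 = 199/18
  5 + 18/199 = 1013/199
  1 + 199/1013 = 1212/1013
  7 + 1013/1212 = 9497/1212
  2 + 1212/9497 = 20206/9497
  13 + 9497/20206 = 272175/20206
  7 + 20206/272175 = 1925431/272175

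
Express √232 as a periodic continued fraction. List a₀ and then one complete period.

[15; 4, 3, 7, 3, 4, 30]

a₀ = ⌊√232⌋ = 15.
With m₀=0, d₀=1 and mₖ₊₁ = dₖaₖ − mₖ, dₖ₊₁ = (n − mₖ₊₁²)/dₖ, aₖ₊₁ = ⌊(a₀+mₖ₊₁)/dₖ₊₁⌋:
  k=1: m=15, d=7, a=4
  k=2: m=13, d=9, a=3
  k=3: m=14, d=4, a=7
  k=4: m=14, d=9, a=3
  k=5: m=13, d=7, a=4
  k=6: m=15, d=1, a=30
d=1 and a=2a₀=30 at k=6, so the next step gives (m, d) = (15, 7) again — its k=1 value — and the period has length 6.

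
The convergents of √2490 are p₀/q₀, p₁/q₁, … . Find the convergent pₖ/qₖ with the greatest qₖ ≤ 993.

49351/989

√2490 = [49; 1, 8, 1, 98, …] (period length 4).
Convergents:
  p_0/q_0 = 49/1
  p_1/q_1 = 50/1
  p_2/q_2 = 449/9
  p_3/q_3 = 499/10
  p_4/q_4 = 49351/989
  p_5/q_5 = 49850/999
q_4 = 989 ≤ 993 < 999 = q_5, so the answer is 49351/989.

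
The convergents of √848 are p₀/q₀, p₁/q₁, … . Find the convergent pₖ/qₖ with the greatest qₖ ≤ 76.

728/25

√848 = [29; 8, 3, 3, 3, 8, 58, …] (period length 6).
Convergents:
  p_0/q_0 = 29/1
  p_1/q_1 = 233/8
  p_2/q_2 = 728/25
  p_3/q_3 = 2417/83
q_2 = 25 ≤ 76 < 83 = q_3, so the answer is 728/25.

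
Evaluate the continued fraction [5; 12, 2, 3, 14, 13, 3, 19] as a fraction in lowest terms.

4907131/965885

Fold from the inside: start with 19/1.
  3 + 1/19 = 58/19
  13 + 19/58 = 773/58
  14 + 58/773 = 10880/773
  3 + 773/10880 = 33413/10880
  2 + 10880/33413 = 77706/33413
  12 + 33413/77706 = 965885/77706
  5 + 77706/965885 = 4907131/965885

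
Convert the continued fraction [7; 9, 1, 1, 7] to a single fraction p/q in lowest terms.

Fold from the inside: start with 7/1.
  1 + 1/7 = 8/7
  1 + 7/8 = 15/8
  9 + 8/15 = 143/15
  7 + 15/143 = 1016/143

1016/143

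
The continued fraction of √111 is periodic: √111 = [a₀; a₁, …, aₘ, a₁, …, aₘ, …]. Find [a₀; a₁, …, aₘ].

[10; 1, 1, 6, 1, 1, 20]

a₀ = ⌊√111⌋ = 10.
With m₀=0, d₀=1 and mₖ₊₁ = dₖaₖ − mₖ, dₖ₊₁ = (n − mₖ₊₁²)/dₖ, aₖ₊₁ = ⌊(a₀+mₖ₊₁)/dₖ₊₁⌋:
  k=1: m=10, d=11, a=1
  k=2: m=1, d=10, a=1
  k=3: m=9, d=3, a=6
  k=4: m=9, d=10, a=1
  k=5: m=1, d=11, a=1
  k=6: m=10, d=1, a=20
d=1 and a=2a₀=20 at k=6, so the next step gives (m, d) = (10, 11) again — its k=1 value — and the period has length 6.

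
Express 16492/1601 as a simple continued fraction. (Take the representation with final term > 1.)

16492 = 10·1601 + 482
1601 = 3·482 + 155
482 = 3·155 + 17
155 = 9·17 + 2
17 = 8·2 + 1
2 = 2·1 + 0  (stop)
So 16492/1601 = [10; 3, 3, 9, 8, 2].

[10; 3, 3, 9, 8, 2]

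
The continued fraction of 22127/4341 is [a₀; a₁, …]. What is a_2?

3

22127 = 5·4341 + 422   →  a_0 = 5
4341 = 10·422 + 121   →  a_1 = 10
422 = 3·121 + 59   →  a_2 = 3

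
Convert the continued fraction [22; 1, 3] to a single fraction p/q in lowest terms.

Fold from the inside: start with 3/1.
  1 + 1/3 = 4/3
  22 + 3/4 = 91/4

91/4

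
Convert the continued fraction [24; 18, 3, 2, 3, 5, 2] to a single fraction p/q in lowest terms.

122318/5085

Using pₖ = aₖpₖ₋₁ + pₖ₋₂ and qₖ = aₖqₖ₋₁ + qₖ₋₂:
  k=0: a=24, p=24, q=1
  k=1: a=18, p=433, q=18
  k=2: a=3, p=1323, q=55
  k=3: a=2, p=3079, q=128
  k=4: a=3, p=10560, q=439
  k=5: a=5, p=55879, q=2323
  k=6: a=2, p=122318, q=5085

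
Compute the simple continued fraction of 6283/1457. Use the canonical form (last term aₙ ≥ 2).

6283 = 4·1457 + 455
1457 = 3·455 + 92
455 = 4·92 + 87
92 = 1·87 + 5
87 = 17·5 + 2
5 = 2·2 + 1
2 = 2·1 + 0  (stop)
So 6283/1457 = [4; 3, 4, 1, 17, 2, 2].

[4; 3, 4, 1, 17, 2, 2]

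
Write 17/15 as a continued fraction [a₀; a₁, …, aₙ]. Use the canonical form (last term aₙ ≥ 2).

17 = 1×15 + 2
15 = 7×2 + 1
2 = 2×1 + 0  (stop)
So 17/15 = [1; 7, 2].

[1; 7, 2]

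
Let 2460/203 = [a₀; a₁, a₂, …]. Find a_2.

2

2460 = 12·203 + 24   →  a_0 = 12
203 = 8·24 + 11   →  a_1 = 8
24 = 2·11 + 2   →  a_2 = 2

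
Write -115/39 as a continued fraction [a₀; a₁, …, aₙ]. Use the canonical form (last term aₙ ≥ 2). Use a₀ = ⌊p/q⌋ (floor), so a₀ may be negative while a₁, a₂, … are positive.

[-3; 19, 2]

-115 = -3×39 + 2
39 = 19×2 + 1
2 = 2×1 + 0  (stop)
So -115/39 = [-3; 19, 2].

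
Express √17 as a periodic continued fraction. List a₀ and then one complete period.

a₀ = ⌊√17⌋ = 4.

[4; 8]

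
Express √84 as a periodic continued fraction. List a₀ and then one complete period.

[9; 6, 18]

a₀ = ⌊√84⌋ = 9.
With m₀=0, d₀=1 and mₖ₊₁ = dₖaₖ − mₖ, dₖ₊₁ = (n − mₖ₊₁²)/dₖ, aₖ₊₁ = ⌊(a₀+mₖ₊₁)/dₖ₊₁⌋:
  k=1: m=9, d=3, a=6
  k=2: m=9, d=1, a=18
d=1 and a=2a₀=18 at k=2, so the next step gives (m, d) = (9, 3) again — its k=1 value — and the period has length 2.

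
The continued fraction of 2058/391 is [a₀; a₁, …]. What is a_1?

3

2058 = 5·391 + 103   →  a_0 = 5
391 = 3·103 + 82   →  a_1 = 3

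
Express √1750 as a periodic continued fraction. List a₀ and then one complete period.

[41; 1, 4, 1, 82]

a₀ = ⌊√1750⌋ = 41.
With m₀=0, d₀=1 and mₖ₊₁ = dₖaₖ − mₖ, dₖ₊₁ = (n − mₖ₊₁²)/dₖ, aₖ₊₁ = ⌊(a₀+mₖ₊₁)/dₖ₊₁⌋:
  k=1: m=41, d=69, a=1
  k=2: m=28, d=14, a=4
  k=3: m=28, d=69, a=1
  k=4: m=41, d=1, a=82
d=1 and a=2a₀=82 at k=4, so the next step gives (m, d) = (41, 69) again — its k=1 value — and the period has length 4.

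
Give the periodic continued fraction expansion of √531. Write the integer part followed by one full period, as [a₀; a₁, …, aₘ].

a₀ = ⌊√531⌋ = 23.
With m₀=0, d₀=1 and mₖ₊₁ = dₖaₖ − mₖ, dₖ₊₁ = (n − mₖ₊₁²)/dₖ, aₖ₊₁ = ⌊(a₀+mₖ₊₁)/dₖ₊₁⌋:
  k=1: m=23, d=2, a=23
  k=2: m=23, d=1, a=46
d=1 and a=2a₀=46 at k=2, so the next step gives (m, d) = (23, 2) again — its k=1 value — and the period has length 2.

[23; 23, 46]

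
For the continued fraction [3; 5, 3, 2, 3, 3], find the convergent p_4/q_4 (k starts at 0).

Using pₖ = aₖpₖ₋₁ + pₖ₋₂, qₖ = aₖqₖ₋₁ + qₖ₋₂ (with p₋₁=1, p₋₂=0, q₋₁=0, q₋₂=1):
  k=0: a=3, p=3, q=1
  k=1: a=5, p=16, q=5
  k=2: a=3, p=51, q=16
  k=3: a=2, p=118, q=37
  k=4: a=3, p=405, q=127

405/127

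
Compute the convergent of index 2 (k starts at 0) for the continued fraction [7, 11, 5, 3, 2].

Using pₖ = aₖpₖ₋₁ + pₖ₋₂, qₖ = aₖqₖ₋₁ + qₖ₋₂ (with p₋₁=1, p₋₂=0, q₋₁=0, q₋₂=1):
  k=0: a=7, p=7, q=1
  k=1: a=11, p=78, q=11
  k=2: a=5, p=397, q=56

397/56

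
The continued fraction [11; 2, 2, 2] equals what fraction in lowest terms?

137/12

Using pₖ = aₖpₖ₋₁ + pₖ₋₂ and qₖ = aₖqₖ₋₁ + qₖ₋₂:
  k=0: a=11, p=11, q=1
  k=1: a=2, p=23, q=2
  k=2: a=2, p=57, q=5
  k=3: a=2, p=137, q=12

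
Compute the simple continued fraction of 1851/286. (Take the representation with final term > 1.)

1851 = 6·286 + 135
286 = 2·135 + 16
135 = 8·16 + 7
16 = 2·7 + 2
7 = 3·2 + 1
2 = 2·1 + 0  (stop)
So 1851/286 = [6; 2, 8, 2, 3, 2].

[6; 2, 8, 2, 3, 2]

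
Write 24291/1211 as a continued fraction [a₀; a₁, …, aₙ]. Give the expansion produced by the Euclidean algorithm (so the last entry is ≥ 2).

[20; 17, 17, 1, 3]

24291 = 20×1211 + 71
1211 = 17×71 + 4
71 = 17×4 + 3
4 = 1×3 + 1
3 = 3×1 + 0  (stop)
So 24291/1211 = [20; 17, 17, 1, 3].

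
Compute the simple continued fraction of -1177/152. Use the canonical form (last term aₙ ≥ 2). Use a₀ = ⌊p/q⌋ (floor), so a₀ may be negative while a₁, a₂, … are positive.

[-8; 3, 1, 8, 1, 3]

-1177 = -8·152 + 39
152 = 3·39 + 35
39 = 1·35 + 4
35 = 8·4 + 3
4 = 1·3 + 1
3 = 3·1 + 0  (stop)
So -1177/152 = [-8; 3, 1, 8, 1, 3].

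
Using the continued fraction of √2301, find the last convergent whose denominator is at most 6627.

√2301 = [47; 1, 30, 1, 94, …] (period length 4).
Convergents:
  p_0/q_0 = 47/1
  p_1/q_1 = 48/1
  p_2/q_2 = 1487/31
  p_3/q_3 = 1535/32
  p_4/q_4 = 145777/3039
  p_5/q_5 = 147312/3071
  p_6/q_6 = 4565137/95169
q_5 = 3071 ≤ 6627 < 95169 = q_6, so the answer is 147312/3071.

147312/3071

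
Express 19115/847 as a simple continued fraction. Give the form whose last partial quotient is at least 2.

[22; 1, 1, 3, 5, 2, 10]

19115 = 22*847 + 481
847 = 1*481 + 366
481 = 1*366 + 115
366 = 3*115 + 21
115 = 5*21 + 10
21 = 2*10 + 1
10 = 10*1 + 0  (stop)
So 19115/847 = [22; 1, 1, 3, 5, 2, 10].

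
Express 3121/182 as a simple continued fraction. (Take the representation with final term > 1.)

3121 = 17×182 + 27
182 = 6×27 + 20
27 = 1×20 + 7
20 = 2×7 + 6
7 = 1×6 + 1
6 = 6×1 + 0  (stop)
So 3121/182 = [17; 6, 1, 2, 1, 6].

[17; 6, 1, 2, 1, 6]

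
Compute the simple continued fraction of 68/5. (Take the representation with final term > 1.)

[13; 1, 1, 2]

68 = 13×5 + 3
5 = 1×3 + 2
3 = 1×2 + 1
2 = 2×1 + 0  (stop)
So 68/5 = [13; 1, 1, 2].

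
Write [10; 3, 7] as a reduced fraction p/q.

Using pₖ = aₖpₖ₋₁ + pₖ₋₂ and qₖ = aₖqₖ₋₁ + qₖ₋₂:
  k=0: a=10, p=10, q=1
  k=1: a=3, p=31, q=3
  k=2: a=7, p=227, q=22

227/22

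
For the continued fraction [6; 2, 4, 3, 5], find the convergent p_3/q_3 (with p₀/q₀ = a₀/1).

187/29

Using pₖ = aₖpₖ₋₁ + pₖ₋₂, qₖ = aₖqₖ₋₁ + qₖ₋₂ (with p₋₁=1, p₋₂=0, q₋₁=0, q₋₂=1):
  k=0: a=6, p=6, q=1
  k=1: a=2, p=13, q=2
  k=2: a=4, p=58, q=9
  k=3: a=3, p=187, q=29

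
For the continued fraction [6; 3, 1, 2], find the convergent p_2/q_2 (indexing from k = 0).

Using pₖ = aₖpₖ₋₁ + pₖ₋₂, qₖ = aₖqₖ₋₁ + qₖ₋₂ (with p₋₁=1, p₋₂=0, q₋₁=0, q₋₂=1):
  k=0: a=6, p=6, q=1
  k=1: a=3, p=19, q=3
  k=2: a=1, p=25, q=4

25/4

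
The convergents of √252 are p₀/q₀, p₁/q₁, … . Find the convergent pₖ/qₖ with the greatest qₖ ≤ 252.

√252 = [15; 1, 6, 1, 30, …] (period length 4).
Convergents:
  p_0/q_0 = 15/1
  p_1/q_1 = 16/1
  p_2/q_2 = 111/7
  p_3/q_3 = 127/8
  p_4/q_4 = 3921/247
  p_5/q_5 = 4048/255
q_4 = 247 ≤ 252 < 255 = q_5, so the answer is 3921/247.

3921/247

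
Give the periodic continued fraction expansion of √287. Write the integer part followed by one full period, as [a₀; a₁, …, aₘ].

a₀ = ⌊√287⌋ = 16.

[16; 1, 15, 1, 32]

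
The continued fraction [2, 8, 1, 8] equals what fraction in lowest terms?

Using pₖ = aₖpₖ₋₁ + pₖ₋₂ and qₖ = aₖqₖ₋₁ + qₖ₋₂:
  k=0: a=2, p=2, q=1
  k=1: a=8, p=17, q=8
  k=2: a=1, p=19, q=9
  k=3: a=8, p=169, q=80

169/80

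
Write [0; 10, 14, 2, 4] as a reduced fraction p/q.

130/1309

Fold from the inside: start with 4/1.
  2 + 1/4 = 9/4
  14 + 4/9 = 130/9
  10 + 9/130 = 1309/130
  0 + 130/1309 = 130/1309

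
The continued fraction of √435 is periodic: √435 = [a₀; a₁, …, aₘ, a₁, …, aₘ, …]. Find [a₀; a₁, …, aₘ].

a₀ = ⌊√435⌋ = 20.
With m₀=0, d₀=1 and mₖ₊₁ = dₖaₖ − mₖ, dₖ₊₁ = (n − mₖ₊₁²)/dₖ, aₖ₊₁ = ⌊(a₀+mₖ₊₁)/dₖ₊₁⌋:
  k=1: m=20, d=35, a=1
  k=2: m=15, d=6, a=5
  k=3: m=15, d=35, a=1
  k=4: m=20, d=1, a=40
d=1 and a=2a₀=40 at k=4, so the next step gives (m, d) = (20, 35) again — its k=1 value — and the period has length 4.

[20; 1, 5, 1, 40]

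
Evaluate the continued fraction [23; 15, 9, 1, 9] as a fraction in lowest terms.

Fold from the inside: start with 9/1.
  1 + 1/9 = 10/9
  9 + 9/10 = 99/10
  15 + 10/99 = 1495/99
  23 + 99/1495 = 34484/1495

34484/1495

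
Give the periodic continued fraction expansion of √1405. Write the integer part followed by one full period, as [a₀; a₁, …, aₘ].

[37; 2, 14, 2, 74]

a₀ = ⌊√1405⌋ = 37.
With m₀=0, d₀=1 and mₖ₊₁ = dₖaₖ − mₖ, dₖ₊₁ = (n − mₖ₊₁²)/dₖ, aₖ₊₁ = ⌊(a₀+mₖ₊₁)/dₖ₊₁⌋:
  k=1: m=37, d=36, a=2
  k=2: m=35, d=5, a=14
  k=3: m=35, d=36, a=2
  k=4: m=37, d=1, a=74
d=1 and a=2a₀=74 at k=4, so the next step gives (m, d) = (37, 36) again — its k=1 value — and the period has length 4.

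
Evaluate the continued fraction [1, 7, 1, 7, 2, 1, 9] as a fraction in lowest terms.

Using pₖ = aₖpₖ₋₁ + pₖ₋₂ and qₖ = aₖqₖ₋₁ + qₖ₋₂:
  k=0: a=1, p=1, q=1
  k=1: a=7, p=8, q=7
  k=2: a=1, p=9, q=8
  k=3: a=7, p=71, q=63
  k=4: a=2, p=151, q=134
  k=5: a=1, p=222, q=197
  k=6: a=9, p=2149, q=1907

2149/1907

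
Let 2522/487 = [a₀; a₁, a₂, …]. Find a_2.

2522 = 5·487 + 87   →  a_0 = 5
487 = 5·87 + 52   →  a_1 = 5
87 = 1·52 + 35   →  a_2 = 1

1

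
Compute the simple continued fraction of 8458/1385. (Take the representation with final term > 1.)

[6; 9, 2, 1, 3, 1, 4, 2]

8458 = 6·1385 + 148
1385 = 9·148 + 53
148 = 2·53 + 42
53 = 1·42 + 11
42 = 3·11 + 9
11 = 1·9 + 2
9 = 4·2 + 1
2 = 2·1 + 0  (stop)
So 8458/1385 = [6; 9, 2, 1, 3, 1, 4, 2].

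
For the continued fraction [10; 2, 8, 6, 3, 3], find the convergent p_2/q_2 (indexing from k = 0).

Using pₖ = aₖpₖ₋₁ + pₖ₋₂, qₖ = aₖqₖ₋₁ + qₖ₋₂ (with p₋₁=1, p₋₂=0, q₋₁=0, q₋₂=1):
  k=0: a=10, p=10, q=1
  k=1: a=2, p=21, q=2
  k=2: a=8, p=178, q=17

178/17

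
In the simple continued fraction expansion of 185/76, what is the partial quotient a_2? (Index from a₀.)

3

185 = 2·76 + 33   →  a_0 = 2
76 = 2·33 + 10   →  a_1 = 2
33 = 3·10 + 3   →  a_2 = 3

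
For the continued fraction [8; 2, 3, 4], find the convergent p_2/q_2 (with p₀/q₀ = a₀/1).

Using pₖ = aₖpₖ₋₁ + pₖ₋₂, qₖ = aₖqₖ₋₁ + qₖ₋₂ (with p₋₁=1, p₋₂=0, q₋₁=0, q₋₂=1):
  k=0: a=8, p=8, q=1
  k=1: a=2, p=17, q=2
  k=2: a=3, p=59, q=7

59/7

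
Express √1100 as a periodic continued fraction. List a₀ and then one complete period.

[33; 6, 66]

a₀ = ⌊√1100⌋ = 33.
With m₀=0, d₀=1 and mₖ₊₁ = dₖaₖ − mₖ, dₖ₊₁ = (n − mₖ₊₁²)/dₖ, aₖ₊₁ = ⌊(a₀+mₖ₊₁)/dₖ₊₁⌋:
  k=1: m=33, d=11, a=6
  k=2: m=33, d=1, a=66
d=1 and a=2a₀=66 at k=2, so the next step gives (m, d) = (33, 11) again — its k=1 value — and the period has length 2.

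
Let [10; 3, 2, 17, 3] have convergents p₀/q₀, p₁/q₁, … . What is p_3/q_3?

1255/122

Using pₖ = aₖpₖ₋₁ + pₖ₋₂, qₖ = aₖqₖ₋₁ + qₖ₋₂ (with p₋₁=1, p₋₂=0, q₋₁=0, q₋₂=1):
  k=0: a=10, p=10, q=1
  k=1: a=3, p=31, q=3
  k=2: a=2, p=72, q=7
  k=3: a=17, p=1255, q=122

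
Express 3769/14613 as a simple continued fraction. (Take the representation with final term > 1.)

[0; 3, 1, 7, 7, 8, 8]

3769 = 0×14613 + 3769
14613 = 3×3769 + 3306
3769 = 1×3306 + 463
3306 = 7×463 + 65
463 = 7×65 + 8
65 = 8×8 + 1
8 = 8×1 + 0  (stop)
So 3769/14613 = [0; 3, 1, 7, 7, 8, 8].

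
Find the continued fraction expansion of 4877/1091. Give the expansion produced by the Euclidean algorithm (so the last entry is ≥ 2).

4877 = 4*1091 + 513
1091 = 2*513 + 65
513 = 7*65 + 58
65 = 1*58 + 7
58 = 8*7 + 2
7 = 3*2 + 1
2 = 2*1 + 0  (stop)
So 4877/1091 = [4; 2, 7, 1, 8, 3, 2].

[4; 2, 7, 1, 8, 3, 2]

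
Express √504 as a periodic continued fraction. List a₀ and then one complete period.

a₀ = ⌊√504⌋ = 22.
With m₀=0, d₀=1 and mₖ₊₁ = dₖaₖ − mₖ, dₖ₊₁ = (n − mₖ₊₁²)/dₖ, aₖ₊₁ = ⌊(a₀+mₖ₊₁)/dₖ₊₁⌋:
  k=1: m=22, d=20, a=2
  k=2: m=18, d=9, a=4
  k=3: m=18, d=20, a=2
  k=4: m=22, d=1, a=44
d=1 and a=2a₀=44 at k=4, so the next step gives (m, d) = (22, 20) again — its k=1 value — and the period has length 4.

[22; 2, 4, 2, 44]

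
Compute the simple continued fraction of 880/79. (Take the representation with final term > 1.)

[11; 7, 5, 2]

880 = 11×79 + 11
79 = 7×11 + 2
11 = 5×2 + 1
2 = 2×1 + 0  (stop)
So 880/79 = [11; 7, 5, 2].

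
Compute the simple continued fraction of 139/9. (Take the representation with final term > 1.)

139 = 15·9 + 4
9 = 2·4 + 1
4 = 4·1 + 0  (stop)
So 139/9 = [15; 2, 4].

[15; 2, 4]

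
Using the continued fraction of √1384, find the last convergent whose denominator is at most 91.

√1384 = [37; 4, 1, 17, 1, 4, 74, …] (period length 6).
Convergents:
  p_0/q_0 = 37/1
  p_1/q_1 = 149/4
  p_2/q_2 = 186/5
  p_3/q_3 = 3311/89
  p_4/q_4 = 3497/94
q_3 = 89 ≤ 91 < 94 = q_4, so the answer is 3311/89.

3311/89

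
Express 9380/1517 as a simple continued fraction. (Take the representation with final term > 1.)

9380 = 6×1517 + 278
1517 = 5×278 + 127
278 = 2×127 + 24
127 = 5×24 + 7
24 = 3×7 + 3
7 = 2×3 + 1
3 = 3×1 + 0  (stop)
So 9380/1517 = [6; 5, 2, 5, 3, 2, 3].

[6; 5, 2, 5, 3, 2, 3]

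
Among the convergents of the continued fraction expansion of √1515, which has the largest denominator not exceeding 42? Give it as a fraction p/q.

506/13

√1515 = [38; 1, 11, 1, 76, …] (period length 4).
Convergents:
  p_0/q_0 = 38/1
  p_1/q_1 = 39/1
  p_2/q_2 = 467/12
  p_3/q_3 = 506/13
  p_4/q_4 = 38923/1000
q_3 = 13 ≤ 42 < 1000 = q_4, so the answer is 506/13.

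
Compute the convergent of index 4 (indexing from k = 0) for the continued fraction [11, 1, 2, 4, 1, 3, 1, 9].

Using pₖ = aₖpₖ₋₁ + pₖ₋₂, qₖ = aₖqₖ₋₁ + qₖ₋₂ (with p₋₁=1, p₋₂=0, q₋₁=0, q₋₂=1):
  k=0: a=11, p=11, q=1
  k=1: a=1, p=12, q=1
  k=2: a=2, p=35, q=3
  k=3: a=4, p=152, q=13
  k=4: a=1, p=187, q=16

187/16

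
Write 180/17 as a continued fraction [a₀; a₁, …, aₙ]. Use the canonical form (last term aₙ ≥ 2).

180 = 10·17 + 10
17 = 1·10 + 7
10 = 1·7 + 3
7 = 2·3 + 1
3 = 3·1 + 0  (stop)
So 180/17 = [10; 1, 1, 2, 3].

[10; 1, 1, 2, 3]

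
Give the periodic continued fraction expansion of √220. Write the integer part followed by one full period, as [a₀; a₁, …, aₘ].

a₀ = ⌊√220⌋ = 14.

[14; 1, 4, 1, 28]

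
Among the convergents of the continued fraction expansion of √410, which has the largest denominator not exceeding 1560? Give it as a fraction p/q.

√410 = [20; 4, 40, …] (period length 2).
Convergents:
  p_0/q_0 = 20/1
  p_1/q_1 = 81/4
  p_2/q_2 = 3260/161
  p_3/q_3 = 13121/648
  p_4/q_4 = 528100/26081
q_3 = 648 ≤ 1560 < 26081 = q_4, so the answer is 13121/648.

13121/648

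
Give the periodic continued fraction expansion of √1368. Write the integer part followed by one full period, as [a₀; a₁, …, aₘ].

a₀ = ⌊√1368⌋ = 36.
With m₀=0, d₀=1 and mₖ₊₁ = dₖaₖ − mₖ, dₖ₊₁ = (n − mₖ₊₁²)/dₖ, aₖ₊₁ = ⌊(a₀+mₖ₊₁)/dₖ₊₁⌋:
  k=1: m=36, d=72, a=1
  k=2: m=36, d=1, a=72
d=1 and a=2a₀=72 at k=2, so the next step gives (m, d) = (36, 72) again — its k=1 value — and the period has length 2.

[36; 1, 72]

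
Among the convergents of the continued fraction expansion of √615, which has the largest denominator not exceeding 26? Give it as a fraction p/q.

√615 = [24; 1, 3, 1, 48, …] (period length 4).
Convergents:
  p_0/q_0 = 24/1
  p_1/q_1 = 25/1
  p_2/q_2 = 99/4
  p_3/q_3 = 124/5
  p_4/q_4 = 6051/244
q_3 = 5 ≤ 26 < 244 = q_4, so the answer is 124/5.

124/5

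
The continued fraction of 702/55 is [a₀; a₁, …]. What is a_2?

702 = 12·55 + 42   →  a_0 = 12
55 = 1·42 + 13   →  a_1 = 1
42 = 3·13 + 3   →  a_2 = 3

3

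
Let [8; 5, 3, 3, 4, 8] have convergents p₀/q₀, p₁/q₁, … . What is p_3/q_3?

Using pₖ = aₖpₖ₋₁ + pₖ₋₂, qₖ = aₖqₖ₋₁ + qₖ₋₂ (with p₋₁=1, p₋₂=0, q₋₁=0, q₋₂=1):
  k=0: a=8, p=8, q=1
  k=1: a=5, p=41, q=5
  k=2: a=3, p=131, q=16
  k=3: a=3, p=434, q=53

434/53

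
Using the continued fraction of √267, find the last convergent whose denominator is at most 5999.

77681/4754

√267 = [16; 2, 1, 15, 1, 2, 32, …] (period length 6).
Convergents:
  p_0/q_0 = 16/1
  p_1/q_1 = 33/2
  p_2/q_2 = 49/3
  p_3/q_3 = 768/47
  p_4/q_4 = 817/50
  p_5/q_5 = 2402/147
  p_6/q_6 = 77681/4754
  p_7/q_7 = 157764/9655
q_6 = 4754 ≤ 5999 < 9655 = q_7, so the answer is 77681/4754.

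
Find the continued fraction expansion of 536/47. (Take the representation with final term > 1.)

536 = 11×47 + 19
47 = 2×19 + 9
19 = 2×9 + 1
9 = 9×1 + 0  (stop)
So 536/47 = [11; 2, 2, 9].

[11; 2, 2, 9]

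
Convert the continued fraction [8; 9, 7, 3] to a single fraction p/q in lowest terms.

1630/201

Fold from the inside: start with 3/1.
  7 + 1/3 = 22/3
  9 + 3/22 = 201/22
  8 + 22/201 = 1630/201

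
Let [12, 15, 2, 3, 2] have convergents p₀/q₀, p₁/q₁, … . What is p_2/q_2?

Using pₖ = aₖpₖ₋₁ + pₖ₋₂, qₖ = aₖqₖ₋₁ + qₖ₋₂ (with p₋₁=1, p₋₂=0, q₋₁=0, q₋₂=1):
  k=0: a=12, p=12, q=1
  k=1: a=15, p=181, q=15
  k=2: a=2, p=374, q=31

374/31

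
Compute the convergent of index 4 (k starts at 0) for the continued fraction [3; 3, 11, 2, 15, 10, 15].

Using pₖ = aₖpₖ₋₁ + pₖ₋₂, qₖ = aₖqₖ₋₁ + qₖ₋₂ (with p₋₁=1, p₋₂=0, q₋₁=0, q₋₂=1):
  k=0: a=3, p=3, q=1
  k=1: a=3, p=10, q=3
  k=2: a=11, p=113, q=34
  k=3: a=2, p=236, q=71
  k=4: a=15, p=3653, q=1099

3653/1099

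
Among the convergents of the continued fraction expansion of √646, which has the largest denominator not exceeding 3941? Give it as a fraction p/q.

77495/3049

√646 = [25; 2, 2, 2, 50, …] (period length 4).
Convergents:
  p_0/q_0 = 25/1
  p_1/q_1 = 51/2
  p_2/q_2 = 127/5
  p_3/q_3 = 305/12
  p_4/q_4 = 15377/605
  p_5/q_5 = 31059/1222
  p_6/q_6 = 77495/3049
  p_7/q_7 = 186049/7320
q_6 = 3049 ≤ 3941 < 7320 = q_7, so the answer is 77495/3049.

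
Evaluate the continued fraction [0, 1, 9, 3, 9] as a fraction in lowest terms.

Fold from the inside: start with 9/1.
  3 + 1/9 = 28/9
  9 + 9/28 = 261/28
  1 + 28/261 = 289/261
  0 + 261/289 = 261/289

261/289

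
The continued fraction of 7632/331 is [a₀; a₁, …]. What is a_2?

2

7632 = 23·331 + 19   →  a_0 = 23
331 = 17·19 + 8   →  a_1 = 17
19 = 2·8 + 3   →  a_2 = 2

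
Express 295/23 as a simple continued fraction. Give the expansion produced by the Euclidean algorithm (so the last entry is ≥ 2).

295 = 12·23 + 19
23 = 1·19 + 4
19 = 4·4 + 3
4 = 1·3 + 1
3 = 3·1 + 0  (stop)
So 295/23 = [12; 1, 4, 1, 3].

[12; 1, 4, 1, 3]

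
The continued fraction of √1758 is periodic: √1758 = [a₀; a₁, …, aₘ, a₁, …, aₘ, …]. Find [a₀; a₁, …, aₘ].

[41; 1, 12, 1, 82]

a₀ = ⌊√1758⌋ = 41.
With m₀=0, d₀=1 and mₖ₊₁ = dₖaₖ − mₖ, dₖ₊₁ = (n − mₖ₊₁²)/dₖ, aₖ₊₁ = ⌊(a₀+mₖ₊₁)/dₖ₊₁⌋:
  k=1: m=41, d=77, a=1
  k=2: m=36, d=6, a=12
  k=3: m=36, d=77, a=1
  k=4: m=41, d=1, a=82
d=1 and a=2a₀=82 at k=4, so the next step gives (m, d) = (41, 77) again — its k=1 value — and the period has length 4.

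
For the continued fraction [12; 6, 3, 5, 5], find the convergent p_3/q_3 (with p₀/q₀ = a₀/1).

Using pₖ = aₖpₖ₋₁ + pₖ₋₂, qₖ = aₖqₖ₋₁ + qₖ₋₂ (with p₋₁=1, p₋₂=0, q₋₁=0, q₋₂=1):
  k=0: a=12, p=12, q=1
  k=1: a=6, p=73, q=6
  k=2: a=3, p=231, q=19
  k=3: a=5, p=1228, q=101

1228/101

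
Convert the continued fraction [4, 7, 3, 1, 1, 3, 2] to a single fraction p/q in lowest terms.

1717/415

Using pₖ = aₖpₖ₋₁ + pₖ₋₂ and qₖ = aₖqₖ₋₁ + qₖ₋₂:
  k=0: a=4, p=4, q=1
  k=1: a=7, p=29, q=7
  k=2: a=3, p=91, q=22
  k=3: a=1, p=120, q=29
  k=4: a=1, p=211, q=51
  k=5: a=3, p=753, q=182
  k=6: a=2, p=1717, q=415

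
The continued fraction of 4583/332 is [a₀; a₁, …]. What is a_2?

4

4583 = 13·332 + 267   →  a_0 = 13
332 = 1·267 + 65   →  a_1 = 1
267 = 4·65 + 7   →  a_2 = 4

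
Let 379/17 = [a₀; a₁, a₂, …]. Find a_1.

3

379 = 22·17 + 5   →  a_0 = 22
17 = 3·5 + 2   →  a_1 = 3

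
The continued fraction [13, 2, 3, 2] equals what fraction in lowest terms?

Using pₖ = aₖpₖ₋₁ + pₖ₋₂ and qₖ = aₖqₖ₋₁ + qₖ₋₂:
  k=0: a=13, p=13, q=1
  k=1: a=2, p=27, q=2
  k=2: a=3, p=94, q=7
  k=3: a=2, p=215, q=16

215/16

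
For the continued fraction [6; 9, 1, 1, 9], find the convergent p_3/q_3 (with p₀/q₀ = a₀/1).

Using pₖ = aₖpₖ₋₁ + pₖ₋₂, qₖ = aₖqₖ₋₁ + qₖ₋₂ (with p₋₁=1, p₋₂=0, q₋₁=0, q₋₂=1):
  k=0: a=6, p=6, q=1
  k=1: a=9, p=55, q=9
  k=2: a=1, p=61, q=10
  k=3: a=1, p=116, q=19

116/19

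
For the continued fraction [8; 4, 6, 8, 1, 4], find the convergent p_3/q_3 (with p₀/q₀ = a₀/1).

1681/204

Using pₖ = aₖpₖ₋₁ + pₖ₋₂, qₖ = aₖqₖ₋₁ + qₖ₋₂ (with p₋₁=1, p₋₂=0, q₋₁=0, q₋₂=1):
  k=0: a=8, p=8, q=1
  k=1: a=4, p=33, q=4
  k=2: a=6, p=206, q=25
  k=3: a=8, p=1681, q=204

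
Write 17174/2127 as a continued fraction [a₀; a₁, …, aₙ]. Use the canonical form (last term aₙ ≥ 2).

[8; 13, 2, 6, 12]

17174 = 8×2127 + 158
2127 = 13×158 + 73
158 = 2×73 + 12
73 = 6×12 + 1
12 = 12×1 + 0  (stop)
So 17174/2127 = [8; 13, 2, 6, 12].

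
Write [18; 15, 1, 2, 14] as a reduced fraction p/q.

12175/674

Fold from the inside: start with 14/1.
  2 + 1/14 = 29/14
  1 + 14/29 = 43/29
  15 + 29/43 = 674/43
  18 + 43/674 = 12175/674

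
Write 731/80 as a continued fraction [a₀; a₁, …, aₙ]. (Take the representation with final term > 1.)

[9; 7, 3, 1, 2]

731 = 9×80 + 11
80 = 7×11 + 3
11 = 3×3 + 2
3 = 1×2 + 1
2 = 2×1 + 0  (stop)
So 731/80 = [9; 7, 3, 1, 2].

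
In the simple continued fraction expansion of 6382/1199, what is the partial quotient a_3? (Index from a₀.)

5

6382 = 5·1199 + 387   →  a_0 = 5
1199 = 3·387 + 38   →  a_1 = 3
387 = 10·38 + 7   →  a_2 = 10
38 = 5·7 + 3   →  a_3 = 5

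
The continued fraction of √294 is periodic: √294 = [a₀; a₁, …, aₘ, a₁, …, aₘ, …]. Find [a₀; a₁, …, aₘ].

[17; 6, 1, 4, 1, 6, 34]

a₀ = ⌊√294⌋ = 17.
With m₀=0, d₀=1 and mₖ₊₁ = dₖaₖ − mₖ, dₖ₊₁ = (n − mₖ₊₁²)/dₖ, aₖ₊₁ = ⌊(a₀+mₖ₊₁)/dₖ₊₁⌋:
  k=1: m=17, d=5, a=6
  k=2: m=13, d=25, a=1
  k=3: m=12, d=6, a=4
  k=4: m=12, d=25, a=1
  k=5: m=13, d=5, a=6
  k=6: m=17, d=1, a=34
d=1 and a=2a₀=34 at k=6, so the next step gives (m, d) = (17, 5) again — its k=1 value — and the period has length 6.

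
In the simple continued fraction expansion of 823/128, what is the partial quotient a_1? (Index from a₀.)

823 = 6·128 + 55   →  a_0 = 6
128 = 2·55 + 18   →  a_1 = 2

2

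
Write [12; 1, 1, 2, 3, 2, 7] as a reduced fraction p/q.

Fold from the inside: start with 7/1.
  2 + 1/7 = 15/7
  3 + 7/15 = 52/15
  2 + 15/52 = 119/52
  1 + 52/119 = 171/119
  1 + 119/171 = 290/171
  12 + 171/290 = 3651/290

3651/290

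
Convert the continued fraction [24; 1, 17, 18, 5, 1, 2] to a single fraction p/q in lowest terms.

139166/5579

Using pₖ = aₖpₖ₋₁ + pₖ₋₂ and qₖ = aₖqₖ₋₁ + qₖ₋₂:
  k=0: a=24, p=24, q=1
  k=1: a=1, p=25, q=1
  k=2: a=17, p=449, q=18
  k=3: a=18, p=8107, q=325
  k=4: a=5, p=40984, q=1643
  k=5: a=1, p=49091, q=1968
  k=6: a=2, p=139166, q=5579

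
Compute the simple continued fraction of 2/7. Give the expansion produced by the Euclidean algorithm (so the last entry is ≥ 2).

[0; 3, 2]

2 = 0*7 + 2
7 = 3*2 + 1
2 = 2*1 + 0  (stop)
So 2/7 = [0; 3, 2].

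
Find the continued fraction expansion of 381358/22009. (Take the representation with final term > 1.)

[17; 3, 18, 3, 2, 18, 3]

381358 = 17×22009 + 7205
22009 = 3×7205 + 394
7205 = 18×394 + 113
394 = 3×113 + 55
113 = 2×55 + 3
55 = 18×3 + 1
3 = 3×1 + 0  (stop)
So 381358/22009 = [17; 3, 18, 3, 2, 18, 3].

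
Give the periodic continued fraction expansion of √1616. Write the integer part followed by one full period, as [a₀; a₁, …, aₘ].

a₀ = ⌊√1616⌋ = 40.
With m₀=0, d₀=1 and mₖ₊₁ = dₖaₖ − mₖ, dₖ₊₁ = (n − mₖ₊₁²)/dₖ, aₖ₊₁ = ⌊(a₀+mₖ₊₁)/dₖ₊₁⌋:
  k=1: m=40, d=16, a=5
  k=2: m=40, d=1, a=80
d=1 and a=2a₀=80 at k=2, so the next step gives (m, d) = (40, 16) again — its k=1 value — and the period has length 2.

[40; 5, 80]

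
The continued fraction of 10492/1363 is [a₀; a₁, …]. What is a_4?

4

10492 = 7·1363 + 951   →  a_0 = 7
1363 = 1·951 + 412   →  a_1 = 1
951 = 2·412 + 127   →  a_2 = 2
412 = 3·127 + 31   →  a_3 = 3
127 = 4·31 + 3   →  a_4 = 4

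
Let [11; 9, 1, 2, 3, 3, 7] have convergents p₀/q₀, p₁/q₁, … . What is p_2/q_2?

Using pₖ = aₖpₖ₋₁ + pₖ₋₂, qₖ = aₖqₖ₋₁ + qₖ₋₂ (with p₋₁=1, p₋₂=0, q₋₁=0, q₋₂=1):
  k=0: a=11, p=11, q=1
  k=1: a=9, p=100, q=9
  k=2: a=1, p=111, q=10

111/10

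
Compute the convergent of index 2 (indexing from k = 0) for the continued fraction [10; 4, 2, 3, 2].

92/9

Using pₖ = aₖpₖ₋₁ + pₖ₋₂, qₖ = aₖqₖ₋₁ + qₖ₋₂ (with p₋₁=1, p₋₂=0, q₋₁=0, q₋₂=1):
  k=0: a=10, p=10, q=1
  k=1: a=4, p=41, q=4
  k=2: a=2, p=92, q=9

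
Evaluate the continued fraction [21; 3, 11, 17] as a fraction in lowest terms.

12389/581

Fold from the inside: start with 17/1.
  11 + 1/17 = 188/17
  3 + 17/188 = 581/188
  21 + 188/581 = 12389/581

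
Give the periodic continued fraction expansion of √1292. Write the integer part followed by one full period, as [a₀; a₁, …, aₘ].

[35; 1, 16, 1, 70]

a₀ = ⌊√1292⌋ = 35.
With m₀=0, d₀=1 and mₖ₊₁ = dₖaₖ − mₖ, dₖ₊₁ = (n − mₖ₊₁²)/dₖ, aₖ₊₁ = ⌊(a₀+mₖ₊₁)/dₖ₊₁⌋:
  k=1: m=35, d=67, a=1
  k=2: m=32, d=4, a=16
  k=3: m=32, d=67, a=1
  k=4: m=35, d=1, a=70
d=1 and a=2a₀=70 at k=4, so the next step gives (m, d) = (35, 67) again — its k=1 value — and the period has length 4.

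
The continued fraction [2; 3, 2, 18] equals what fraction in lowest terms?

Fold from the inside: start with 18/1.
  2 + 1/18 = 37/18
  3 + 18/37 = 129/37
  2 + 37/129 = 295/129

295/129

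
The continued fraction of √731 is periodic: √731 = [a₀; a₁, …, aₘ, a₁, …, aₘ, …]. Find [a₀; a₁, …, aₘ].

a₀ = ⌊√731⌋ = 27.
With m₀=0, d₀=1 and mₖ₊₁ = dₖaₖ − mₖ, dₖ₊₁ = (n − mₖ₊₁²)/dₖ, aₖ₊₁ = ⌊(a₀+mₖ₊₁)/dₖ₊₁⌋:
  k=1: m=27, d=2, a=27
  k=2: m=27, d=1, a=54
d=1 and a=2a₀=54 at k=2, so the next step gives (m, d) = (27, 2) again — its k=1 value — and the period has length 2.

[27; 27, 54]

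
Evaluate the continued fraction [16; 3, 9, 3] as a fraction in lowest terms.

1420/87

Fold from the inside: start with 3/1.
  9 + 1/3 = 28/3
  3 + 3/28 = 87/28
  16 + 28/87 = 1420/87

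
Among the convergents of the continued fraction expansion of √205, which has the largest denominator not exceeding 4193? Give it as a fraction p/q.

√205 = [14; 3, 6, 1, 4, 1, 6, 3, 28, …] (period length 8).
Convergents:
  p_0/q_0 = 14/1
  p_1/q_1 = 43/3
  p_2/q_2 = 272/19
  p_3/q_3 = 315/22
  p_4/q_4 = 1532/107
  p_5/q_5 = 1847/129
  p_6/q_6 = 12614/881
  p_7/q_7 = 39689/2772
  p_8/q_8 = 1123906/78497
q_7 = 2772 ≤ 4193 < 78497 = q_8, so the answer is 39689/2772.

39689/2772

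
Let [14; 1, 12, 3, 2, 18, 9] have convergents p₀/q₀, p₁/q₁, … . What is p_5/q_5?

Using pₖ = aₖpₖ₋₁ + pₖ₋₂, qₖ = aₖqₖ₋₁ + qₖ₋₂ (with p₋₁=1, p₋₂=0, q₋₁=0, q₋₂=1):
  k=0: a=14, p=14, q=1
  k=1: a=1, p=15, q=1
  k=2: a=12, p=194, q=13
  k=3: a=3, p=597, q=40
  k=4: a=2, p=1388, q=93
  k=5: a=18, p=25581, q=1714

25581/1714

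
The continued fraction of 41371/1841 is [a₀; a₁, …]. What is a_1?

41371 = 22·1841 + 869   →  a_0 = 22
1841 = 2·869 + 103   →  a_1 = 2

2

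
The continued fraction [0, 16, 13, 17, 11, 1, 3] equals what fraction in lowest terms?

10486/168579

Using pₖ = aₖpₖ₋₁ + pₖ₋₂ and qₖ = aₖqₖ₋₁ + qₖ₋₂:
  k=0: a=0, p=0, q=1
  k=1: a=16, p=1, q=16
  k=2: a=13, p=13, q=209
  k=3: a=17, p=222, q=3569
  k=4: a=11, p=2455, q=39468
  k=5: a=1, p=2677, q=43037
  k=6: a=3, p=10486, q=168579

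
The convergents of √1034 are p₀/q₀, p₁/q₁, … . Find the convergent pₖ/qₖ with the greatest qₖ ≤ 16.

√1034 = [32; 6, 2, 2, 2, 6, 64, …] (period length 6).
Convergents:
  p_0/q_0 = 32/1
  p_1/q_1 = 193/6
  p_2/q_2 = 418/13
  p_3/q_3 = 1029/32
q_2 = 13 ≤ 16 < 32 = q_3, so the answer is 418/13.

418/13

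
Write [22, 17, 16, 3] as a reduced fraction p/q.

18441/836

Fold from the inside: start with 3/1.
  16 + 1/3 = 49/3
  17 + 3/49 = 836/49
  22 + 49/836 = 18441/836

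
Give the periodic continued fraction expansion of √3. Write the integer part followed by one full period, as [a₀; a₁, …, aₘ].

[1; 1, 2]

a₀ = ⌊√3⌋ = 1.
With m₀=0, d₀=1 and mₖ₊₁ = dₖaₖ − mₖ, dₖ₊₁ = (n − mₖ₊₁²)/dₖ, aₖ₊₁ = ⌊(a₀+mₖ₊₁)/dₖ₊₁⌋:
  k=1: m=1, d=2, a=1
  k=2: m=1, d=1, a=2
d=1 and a=2a₀=2 at k=2, so the next step gives (m, d) = (1, 2) again — its k=1 value — and the period has length 2.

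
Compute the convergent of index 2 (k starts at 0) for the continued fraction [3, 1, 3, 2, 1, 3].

15/4

Using pₖ = aₖpₖ₋₁ + pₖ₋₂, qₖ = aₖqₖ₋₁ + qₖ₋₂ (with p₋₁=1, p₋₂=0, q₋₁=0, q₋₂=1):
  k=0: a=3, p=3, q=1
  k=1: a=1, p=4, q=1
  k=2: a=3, p=15, q=4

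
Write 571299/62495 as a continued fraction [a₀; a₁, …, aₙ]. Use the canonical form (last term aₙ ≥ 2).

[9; 7, 15, 15, 19, 2]

571299 = 9×62495 + 8844
62495 = 7×8844 + 587
8844 = 15×587 + 39
587 = 15×39 + 2
39 = 19×2 + 1
2 = 2×1 + 0  (stop)
So 571299/62495 = [9; 7, 15, 15, 19, 2].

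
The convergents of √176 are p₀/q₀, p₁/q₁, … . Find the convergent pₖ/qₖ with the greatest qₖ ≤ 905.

√176 = [13; 3, 1, 3, 26, …] (period length 4).
Convergents:
  p_0/q_0 = 13/1
  p_1/q_1 = 40/3
  p_2/q_2 = 53/4
  p_3/q_3 = 199/15
  p_4/q_4 = 5227/394
  p_5/q_5 = 15880/1197
q_4 = 394 ≤ 905 < 1197 = q_5, so the answer is 5227/394.

5227/394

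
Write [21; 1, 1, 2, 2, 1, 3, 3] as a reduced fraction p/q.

Fold from the inside: start with 3/1.
  3 + 1/3 = 10/3
  1 + 3/10 = 13/10
  2 + 10/13 = 36/13
  2 + 13/36 = 85/36
  1 + 36/85 = 121/85
  1 + 85/121 = 206/121
  21 + 121/206 = 4447/206

4447/206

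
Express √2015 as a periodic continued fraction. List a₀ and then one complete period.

a₀ = ⌊√2015⌋ = 44.

[44; 1, 7, 1, 88]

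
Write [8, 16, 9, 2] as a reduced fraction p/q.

Using pₖ = aₖpₖ₋₁ + pₖ₋₂ and qₖ = aₖqₖ₋₁ + qₖ₋₂:
  k=0: a=8, p=8, q=1
  k=1: a=16, p=129, q=16
  k=2: a=9, p=1169, q=145
  k=3: a=2, p=2467, q=306

2467/306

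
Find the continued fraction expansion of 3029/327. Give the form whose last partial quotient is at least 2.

3029 = 9·327 + 86
327 = 3·86 + 69
86 = 1·69 + 17
69 = 4·17 + 1
17 = 17·1 + 0  (stop)
So 3029/327 = [9; 3, 1, 4, 17].

[9; 3, 1, 4, 17]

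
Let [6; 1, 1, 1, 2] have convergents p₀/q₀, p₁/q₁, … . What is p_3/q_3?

20/3

Using pₖ = aₖpₖ₋₁ + pₖ₋₂, qₖ = aₖqₖ₋₁ + qₖ₋₂ (with p₋₁=1, p₋₂=0, q₋₁=0, q₋₂=1):
  k=0: a=6, p=6, q=1
  k=1: a=1, p=7, q=1
  k=2: a=1, p=13, q=2
  k=3: a=1, p=20, q=3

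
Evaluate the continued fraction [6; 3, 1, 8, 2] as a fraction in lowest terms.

Fold from the inside: start with 2/1.
  8 + 1/2 = 17/2
  1 + 2/17 = 19/17
  3 + 17/19 = 74/19
  6 + 19/74 = 463/74

463/74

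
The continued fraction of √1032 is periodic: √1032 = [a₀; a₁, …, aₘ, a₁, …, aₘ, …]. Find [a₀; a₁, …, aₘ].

[32; 8, 64]

a₀ = ⌊√1032⌋ = 32.
With m₀=0, d₀=1 and mₖ₊₁ = dₖaₖ − mₖ, dₖ₊₁ = (n − mₖ₊₁²)/dₖ, aₖ₊₁ = ⌊(a₀+mₖ₊₁)/dₖ₊₁⌋:
  k=1: m=32, d=8, a=8
  k=2: m=32, d=1, a=64
d=1 and a=2a₀=64 at k=2, so the next step gives (m, d) = (32, 8) again — its k=1 value — and the period has length 2.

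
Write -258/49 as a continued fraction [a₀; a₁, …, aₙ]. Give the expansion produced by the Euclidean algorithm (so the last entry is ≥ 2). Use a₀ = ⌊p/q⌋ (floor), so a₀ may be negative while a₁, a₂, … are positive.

[-6; 1, 2, 1, 3, 3]

-258 = -6*49 + 36
49 = 1*36 + 13
36 = 2*13 + 10
13 = 1*10 + 3
10 = 3*3 + 1
3 = 3*1 + 0  (stop)
So -258/49 = [-6; 1, 2, 1, 3, 3].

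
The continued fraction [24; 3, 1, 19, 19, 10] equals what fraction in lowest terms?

366926/15129

Using pₖ = aₖpₖ₋₁ + pₖ₋₂ and qₖ = aₖqₖ₋₁ + qₖ₋₂:
  k=0: a=24, p=24, q=1
  k=1: a=3, p=73, q=3
  k=2: a=1, p=97, q=4
  k=3: a=19, p=1916, q=79
  k=4: a=19, p=36501, q=1505
  k=5: a=10, p=366926, q=15129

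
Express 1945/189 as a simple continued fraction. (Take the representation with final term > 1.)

1945 = 10*189 + 55
189 = 3*55 + 24
55 = 2*24 + 7
24 = 3*7 + 3
7 = 2*3 + 1
3 = 3*1 + 0  (stop)
So 1945/189 = [10; 3, 2, 3, 2, 3].

[10; 3, 2, 3, 2, 3]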